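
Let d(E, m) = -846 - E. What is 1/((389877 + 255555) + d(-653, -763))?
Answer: 1/645239 ≈ 1.5498e-6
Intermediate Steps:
1/((389877 + 255555) + d(-653, -763)) = 1/((389877 + 255555) + (-846 - 1*(-653))) = 1/(645432 + (-846 + 653)) = 1/(645432 - 193) = 1/645239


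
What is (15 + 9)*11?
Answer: 264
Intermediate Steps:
(15 + 9)*11 = 24*11 = 264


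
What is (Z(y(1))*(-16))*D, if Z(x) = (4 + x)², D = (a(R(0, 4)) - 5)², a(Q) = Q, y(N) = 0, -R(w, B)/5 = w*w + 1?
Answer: -25600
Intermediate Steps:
R(w, B) = -5 - 5*w² (R(w, B) = -5*(w*w + 1) = -5*(w² + 1) = -5*(1 + w²) = -5 - 5*w²)
D = 100 (D = ((-5 - 5*0²) - 5)² = ((-5 - 5*0) - 5)² = ((-5 + 0) - 5)² = (-5 - 5)² = (-10)² = 100)
(Z(y(1))*(-16))*D = ((4 + 0)²*(-16))*100 = (4²*(-16))*100 = (16*(-16))*100 = -256*100 = -25600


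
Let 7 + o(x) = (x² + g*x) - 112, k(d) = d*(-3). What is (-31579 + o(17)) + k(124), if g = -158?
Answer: -34467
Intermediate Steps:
k(d) = -3*d
o(x) = -119 + x² - 158*x (o(x) = -7 + ((x² - 158*x) - 112) = -7 + (-112 + x² - 158*x) = -119 + x² - 158*x)
(-31579 + o(17)) + k(124) = (-31579 + (-119 + 17² - 158*17)) - 3*124 = (-31579 + (-119 + 289 - 2686)) - 372 = (-31579 - 2516) - 372 = -34095 - 372 = -34467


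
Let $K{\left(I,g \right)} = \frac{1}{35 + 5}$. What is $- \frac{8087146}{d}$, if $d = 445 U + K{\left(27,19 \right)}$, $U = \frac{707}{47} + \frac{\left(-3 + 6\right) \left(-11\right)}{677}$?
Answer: $- \frac{10292995942960}{8492198219} \approx -1212.1$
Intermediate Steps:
$K{\left(I,g \right)} = \frac{1}{40}$
$U = \frac{477088}{31819}$ ($U = 707 \cdot \frac{1}{47} + 3 \left(-11\right) \frac{1}{677} = \frac{707}{47} - \frac{33}{677} = \frac{477088}{31819} \approx 14.994$)
$d = \frac{8492198219}{1272760}$ ($d = 445 \cdot \frac{477088}{31819} + \frac{1}{40} = \frac{212304160}{31819} + \frac{1}{40} = \frac{8492198219}{1272760} \approx 6672.3$)
$- \frac{8087146}{d} = - \frac{8087146}{\frac{8492198219}{1272760}} = \left(-8087146\right) \frac{1272760}{8492198219} = - \frac{10292995942960}{8492198219}$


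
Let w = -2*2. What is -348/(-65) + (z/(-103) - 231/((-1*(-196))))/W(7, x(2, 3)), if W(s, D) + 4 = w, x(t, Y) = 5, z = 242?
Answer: 8690431/1499680 ≈ 5.7949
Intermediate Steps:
w = -4
W(s, D) = -8 (W(s, D) = -4 - 4 = -8)
-348/(-65) + (z/(-103) - 231/((-1*(-196))))/W(7, x(2, 3)) = -348/(-65) + (242/(-103) - 231/((-1*(-196))))/(-8) = -348*(-1/65) + (242*(-1/103) - 231/196)*(-⅛) = 348/65 + (-242/103 - 231*1/196)*(-⅛) = 348/65 + (-242/103 - 33/28)*(-⅛) = 348/65 - 10175/2884*(-⅛) = 348/65 + 10175/23072 = 8690431/1499680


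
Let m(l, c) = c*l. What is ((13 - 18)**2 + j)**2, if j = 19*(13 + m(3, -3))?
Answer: 10201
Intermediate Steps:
j = 76 (j = 19*(13 - 3*3) = 19*(13 - 9) = 19*4 = 76)
((13 - 18)**2 + j)**2 = ((13 - 18)**2 + 76)**2 = ((-5)**2 + 76)**2 = (25 + 76)**2 = 101**2 = 10201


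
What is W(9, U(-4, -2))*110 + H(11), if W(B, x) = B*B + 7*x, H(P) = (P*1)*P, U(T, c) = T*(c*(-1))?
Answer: 2871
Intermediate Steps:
U(T, c) = -T*c (U(T, c) = T*(-c) = -T*c)
H(P) = P**2 (H(P) = P*P = P**2)
W(B, x) = B**2 + 7*x
W(9, U(-4, -2))*110 + H(11) = (9**2 + 7*(-1*(-4)*(-2)))*110 + 11**2 = (81 + 7*(-8))*110 + 121 = (81 - 56)*110 + 121 = 25*110 + 121 = 2750 + 121 = 2871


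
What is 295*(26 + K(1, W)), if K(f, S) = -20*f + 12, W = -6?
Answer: 5310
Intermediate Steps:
K(f, S) = 12 - 20*f
295*(26 + K(1, W)) = 295*(26 + (12 - 20*1)) = 295*(26 + (12 - 20)) = 295*(26 - 8) = 295*18 = 5310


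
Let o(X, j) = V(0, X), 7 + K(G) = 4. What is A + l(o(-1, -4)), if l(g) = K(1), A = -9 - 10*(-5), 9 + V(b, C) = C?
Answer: 38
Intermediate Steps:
K(G) = -3 (K(G) = -7 + 4 = -3)
V(b, C) = -9 + C
o(X, j) = -9 + X
A = 41 (A = -9 + 50 = 41)
l(g) = -3
A + l(o(-1, -4)) = 41 - 3 = 38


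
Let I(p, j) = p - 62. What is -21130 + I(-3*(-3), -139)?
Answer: -21183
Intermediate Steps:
I(p, j) = -62 + p
-21130 + I(-3*(-3), -139) = -21130 + (-62 - 3*(-3)) = -21130 + (-62 + 9) = -21130 - 53 = -21183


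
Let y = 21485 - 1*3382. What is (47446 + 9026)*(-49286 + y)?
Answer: -1760966376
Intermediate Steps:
y = 18103 (y = 21485 - 3382 = 18103)
(47446 + 9026)*(-49286 + y) = (47446 + 9026)*(-49286 + 18103) = 56472*(-31183) = -1760966376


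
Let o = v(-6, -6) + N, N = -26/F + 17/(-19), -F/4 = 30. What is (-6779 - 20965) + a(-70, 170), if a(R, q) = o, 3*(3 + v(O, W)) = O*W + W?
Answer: -31620953/1140 ≈ -27738.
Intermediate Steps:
F = -120 (F = -4*30 = -120)
v(O, W) = -3 + W/3 + O*W/3 (v(O, W) = -3 + (O*W + W)/3 = -3 + (W + O*W)/3 = -3 + (W/3 + O*W/3) = -3 + W/3 + O*W/3)
N = -773/1140 (N = -26/(-120) + 17/(-19) = -26*(-1/120) + 17*(-1/19) = 13/60 - 17/19 = -773/1140 ≈ -0.67807)
o = 7207/1140 (o = (-3 + (⅓)*(-6) + (⅓)*(-6)*(-6)) - 773/1140 = (-3 - 2 + 12) - 773/1140 = 7 - 773/1140 = 7207/1140 ≈ 6.3219)
a(R, q) = 7207/1140
(-6779 - 20965) + a(-70, 170) = (-6779 - 20965) + 7207/1140 = -27744 + 7207/1140 = -31620953/1140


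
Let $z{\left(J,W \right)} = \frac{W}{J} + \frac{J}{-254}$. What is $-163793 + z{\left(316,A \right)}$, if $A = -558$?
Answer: $- \frac{3286730735}{20066} \approx -1.638 \cdot 10^{5}$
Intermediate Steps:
$z{\left(J,W \right)} = - \frac{J}{254} + \frac{W}{J}$ ($z{\left(J,W \right)} = \frac{W}{J} + J \left(- \frac{1}{254}\right) = \frac{W}{J} - \frac{J}{254} = - \frac{J}{254} + \frac{W}{J}$)
$-163793 + z{\left(316,A \right)} = -163793 - \left(\frac{158}{127} + \frac{558}{316}\right) = -163793 - \frac{60397}{20066} = - \frac{3286730735}{20066}$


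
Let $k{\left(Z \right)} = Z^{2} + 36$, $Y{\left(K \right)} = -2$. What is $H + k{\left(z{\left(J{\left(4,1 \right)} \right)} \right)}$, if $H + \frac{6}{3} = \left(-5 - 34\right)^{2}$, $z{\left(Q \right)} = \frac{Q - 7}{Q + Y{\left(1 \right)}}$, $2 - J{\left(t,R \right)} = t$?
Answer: $\frac{24961}{16} \approx 1560.1$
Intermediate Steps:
$J{\left(t,R \right)} = 2 - t$
$z{\left(Q \right)} = \frac{-7 + Q}{-2 + Q}$ ($z{\left(Q \right)} = \frac{Q - 7}{Q - 2} = \frac{-7 + Q}{-2 + Q}$)
$k{\left(Z \right)} = 36 + Z^{2}$
$H = 1519$ ($H = -2 + \left(-5 - 34\right)^{2} = -2 + \left(-39\right)^{2} = -2 + 1521 = 1519$)
$H + k{\left(z{\left(J{\left(4,1 \right)} \right)} \right)} = 1519 + \left(36 + \left(\frac{-7 + \left(2 - 4\right)}{-2 + \left(2 - 4\right)}\right)^{2}\right) = 1519 + \left(36 + \left(\frac{-7 - 2}{-2 - 2}\right)^{2}\right) = 1519 + \left(36 + \left(\frac{1}{-4} \left(-9\right)\right)^{2}\right) = 1519 + \left(36 + \left(\left(- \frac{1}{4}\right) \left(-9\right)\right)^{2}\right) = 1519 + \left(36 + \left(\frac{9}{4}\right)^{2}\right) = 1519 + \left(36 + \frac{81}{16}\right) = 1519 + \frac{657}{16} = \frac{24961}{16}$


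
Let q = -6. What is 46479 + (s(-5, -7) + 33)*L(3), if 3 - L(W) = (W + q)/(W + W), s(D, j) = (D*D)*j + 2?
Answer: 45989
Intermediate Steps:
s(D, j) = 2 + j*D² (s(D, j) = D²*j + 2 = j*D² + 2 = 2 + j*D²)
L(W) = 3 - (-6 + W)/(2*W) (L(W) = 3 - (W - 6)/(W + W) = 3 - (-6 + W)/(2*W))
46479 + (s(-5, -7) + 33)*L(3) = 46479 + ((2 - 7*(-5)²) + 33)*(5/2 + 3/3) = 46479 + ((2 - 7*25) + 33)*(5/2 + 3*(⅓)) = 46479 + ((2 - 175) + 33)*(5/2 + 1) = 46479 + (-173 + 33)*(7/2) = 46479 - 140*7/2 = 46479 - 490 = 45989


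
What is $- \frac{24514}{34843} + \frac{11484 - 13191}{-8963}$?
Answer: $- \frac{160241981}{312297809} \approx -0.51311$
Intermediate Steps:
$- \frac{24514}{34843} + \frac{11484 - 13191}{-8963} = \left(-24514\right) \frac{1}{34843} + \left(11484 - 13191\right) \left(- \frac{1}{8963}\right) = - \frac{24514}{34843} - - \frac{1707}{8963} = - \frac{24514}{34843} + \frac{1707}{8963} = - \frac{160241981}{312297809}$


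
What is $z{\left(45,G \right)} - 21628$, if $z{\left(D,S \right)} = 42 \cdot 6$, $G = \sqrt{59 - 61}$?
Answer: $-21376$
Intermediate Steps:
$G = i \sqrt{2}$ ($G = \sqrt{-2} = i \sqrt{2} \approx 1.4142 i$)
$z{\left(D,S \right)} = 252$
$z{\left(45,G \right)} - 21628 = 252 - 21628 = -21376$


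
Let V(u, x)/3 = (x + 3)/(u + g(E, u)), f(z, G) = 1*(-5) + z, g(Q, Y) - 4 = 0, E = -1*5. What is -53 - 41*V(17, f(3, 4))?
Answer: -412/7 ≈ -58.857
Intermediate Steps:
E = -5
g(Q, Y) = 4 (g(Q, Y) = 4 + 0 = 4)
f(z, G) = -5 + z
V(u, x) = 3*(3 + x)/(4 + u) (V(u, x) = 3*((x + 3)/(u + 4)) = 3*((3 + x)/(4 + u)) = 3*(3 + x)/(4 + u))
-53 - 41*V(17, f(3, 4)) = -53 - 123*(3 + (-5 + 3))/(4 + 17) = -53 - 123*(3 - 2)/21 = -53 - 123/21 = -53 - 41*⅐ = -53 - 41/7 = -412/7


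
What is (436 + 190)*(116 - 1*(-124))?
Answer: 150240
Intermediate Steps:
(436 + 190)*(116 - 1*(-124)) = 626*(116 + 124) = 626*240 = 150240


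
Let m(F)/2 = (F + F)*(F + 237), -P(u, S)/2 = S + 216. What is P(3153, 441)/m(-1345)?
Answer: -657/2980520 ≈ -0.00022043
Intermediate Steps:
P(u, S) = -432 - 2*S (P(u, S) = -2*(S + 216) = -2*(216 + S) = -432 - 2*S)
m(F) = 4*F*(237 + F) (m(F) = 2*((F + F)*(F + 237)) = 2*((2*F)*(237 + F)) = 2*(2*F*(237 + F)) = 4*F*(237 + F))
P(3153, 441)/m(-1345) = (-432 - 2*441)/((4*(-1345)*(237 - 1345))) = (-432 - 882)/((4*(-1345)*(-1108))) = -1314/5961040 = -1314*1/5961040 = -657/2980520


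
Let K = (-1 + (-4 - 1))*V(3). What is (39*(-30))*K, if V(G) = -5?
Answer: -35100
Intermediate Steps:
K = 30 (K = (-1 + (-4 - 1))*(-5) = (-1 - 5)*(-5) = -6*(-5) = 30)
(39*(-30))*K = (39*(-30))*30 = -1170*30 = -35100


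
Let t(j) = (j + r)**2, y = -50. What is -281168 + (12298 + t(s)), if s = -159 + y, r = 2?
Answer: -226021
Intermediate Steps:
s = -209 (s = -159 - 50 = -209)
t(j) = (2 + j)**2 (t(j) = (j + 2)**2 = (2 + j)**2)
-281168 + (12298 + t(s)) = -281168 + (12298 + (2 - 209)**2) = -281168 + (12298 + (-207)**2) = -281168 + (12298 + 42849) = -281168 + 55147 = -226021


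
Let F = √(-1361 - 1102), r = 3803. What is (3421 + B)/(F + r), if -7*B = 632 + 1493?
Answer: 41494533/50628452 - 10911*I*√2463/50628452 ≈ 0.81959 - 0.010696*I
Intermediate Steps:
B = -2125/7 (B = -(632 + 1493)/7 = -⅐*2125 = -2125/7 ≈ -303.57)
F = I*√2463 (F = √(-2463) = I*√2463 ≈ 49.629*I)
(3421 + B)/(F + r) = (3421 - 2125/7)/(I*√2463 + 3803) = 21822/(7*(3803 + I*√2463))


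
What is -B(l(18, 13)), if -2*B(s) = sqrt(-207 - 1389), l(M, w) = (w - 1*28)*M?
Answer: I*sqrt(399) ≈ 19.975*I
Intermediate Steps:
l(M, w) = M*(-28 + w) (l(M, w) = (w - 28)*M = (-28 + w)*M = M*(-28 + w))
B(s) = -I*sqrt(399) (B(s) = -sqrt(-207 - 1389)/2 = -I*sqrt(399))
-B(l(18, 13)) = -(-1)*I*sqrt(399) = I*sqrt(399)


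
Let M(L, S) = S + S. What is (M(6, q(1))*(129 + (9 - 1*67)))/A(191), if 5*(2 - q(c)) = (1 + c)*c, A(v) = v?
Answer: 1136/955 ≈ 1.1895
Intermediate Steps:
q(c) = 2 - c*(1 + c)/5 (q(c) = 2 - (1 + c)*c/5 = 2 - c*(1 + c)/5)
M(L, S) = 2*S
(M(6, q(1))*(129 + (9 - 1*67)))/A(191) = ((2*(2 - 1/5*1 - 1/5*1**2))*(129 + (9 - 1*67)))/191 = ((2*(2 - 1/5 - 1/5*1))*(129 + (9 - 67)))*(1/191) = ((2*(2 - 1/5 - 1/5))*(129 - 58))*(1/191) = ((2*(8/5))*71)*(1/191) = ((16/5)*71)*(1/191) = (1136/5)*(1/191) = 1136/955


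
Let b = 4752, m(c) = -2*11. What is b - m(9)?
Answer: 4774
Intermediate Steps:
m(c) = -22
b - m(9) = 4752 - 1*(-22) = 4752 + 22 = 4774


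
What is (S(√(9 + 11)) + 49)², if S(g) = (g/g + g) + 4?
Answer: 2936 + 216*√5 ≈ 3419.0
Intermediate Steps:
S(g) = 5 + g (S(g) = (1 + g) + 4 = 5 + g)
(S(√(9 + 11)) + 49)² = ((5 + √(9 + 11)) + 49)² = ((5 + √20) + 49)² = ((5 + 2*√5) + 49)² = (54 + 2*√5)²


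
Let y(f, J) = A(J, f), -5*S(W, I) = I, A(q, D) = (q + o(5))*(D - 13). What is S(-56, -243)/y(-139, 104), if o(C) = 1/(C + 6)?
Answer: -2673/870200 ≈ -0.0030717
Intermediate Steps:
o(C) = 1/(6 + C)
A(q, D) = (-13 + D)*(1/11 + q) (A(q, D) = (q + 1/(6 + 5))*(D - 13) = (q + 1/11)*(-13 + D) = (1/11 + q)*(-13 + D) = (-13 + D)*(1/11 + q))
S(W, I) = -I/5
y(f, J) = -13/11 - 13*J + f/11 + J*f (y(f, J) = -13/11 - 13*J + f/11 + f*J = -13/11 - 13*J + f/11 + J*f)
S(-56, -243)/y(-139, 104) = (-⅕*(-243))/(-13/11 - 13*104 + (1/11)*(-139) + 104*(-139)) = 243/(5*(-13/11 - 1352 - 139/11 - 14456)) = 243/(5*(-174040/11)) = (243/5)*(-11/174040) = -2673/870200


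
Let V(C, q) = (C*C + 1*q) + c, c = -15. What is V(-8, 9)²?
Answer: 3364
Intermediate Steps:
V(C, q) = -15 + q + C² (V(C, q) = (C*C + 1*q) - 15 = (C² + q) - 15 = (q + C²) - 15 = -15 + q + C²)
V(-8, 9)² = (-15 + 9 + (-8)²)² = (-15 + 9 + 64)² = 58² = 3364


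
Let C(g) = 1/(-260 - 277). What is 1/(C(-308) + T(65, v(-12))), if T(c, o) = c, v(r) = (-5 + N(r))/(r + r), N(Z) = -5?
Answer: 537/34904 ≈ 0.015385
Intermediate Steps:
C(g) = -1/537 (C(g) = 1/(-537) = -1/537)
v(r) = -5/r (v(r) = (-5 - 5)/(r + r) = -10*1/(2*r) = -5/r)
1/(C(-308) + T(65, v(-12))) = 1/(-1/537 + 65) = 1/(34904/537) = 537/34904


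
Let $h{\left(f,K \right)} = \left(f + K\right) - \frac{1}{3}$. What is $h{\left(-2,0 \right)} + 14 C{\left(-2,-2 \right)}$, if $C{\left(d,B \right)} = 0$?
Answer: $- \frac{7}{3} \approx -2.3333$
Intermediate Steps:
$h{\left(f,K \right)} = - \frac{1}{3} + K + f$ ($h{\left(f,K \right)} = \left(K + f\right) - \frac{1}{3} = - \frac{1}{3} + K + f$)
$h{\left(-2,0 \right)} + 14 C{\left(-2,-2 \right)} = \left(- \frac{1}{3} + 0 - 2\right) + 14 \cdot 0 = - \frac{7}{3} + 0 = - \frac{7}{3}$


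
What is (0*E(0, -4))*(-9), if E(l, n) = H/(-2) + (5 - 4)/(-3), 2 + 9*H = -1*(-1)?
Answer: 0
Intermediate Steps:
H = -1/9 (H = -2/9 + (-1*(-1))/9 = -2/9 + (1/9)*1 = -2/9 + 1/9 = -1/9 ≈ -0.11111)
E(l, n) = -5/18 (E(l, n) = -1/9/(-2) + (5 - 4)/(-3) = -1/9*(-1/2) + 1*(-1/3) = 1/18 - 1/3 = -5/18)
(0*E(0, -4))*(-9) = (0*(-5/18))*(-9) = 0*(-9) = 0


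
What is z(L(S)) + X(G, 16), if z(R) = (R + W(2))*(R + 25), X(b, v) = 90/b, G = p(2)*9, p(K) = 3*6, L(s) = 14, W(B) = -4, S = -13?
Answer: 3515/9 ≈ 390.56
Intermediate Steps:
p(K) = 18
G = 162 (G = 18*9 = 162)
z(R) = (-4 + R)*(25 + R) (z(R) = (R - 4)*(R + 25) = (-4 + R)*(25 + R))
z(L(S)) + X(G, 16) = (-100 + 14² + 21*14) + 90/162 = (-100 + 196 + 294) + 90*(1/162) = 390 + 5/9 = 3515/9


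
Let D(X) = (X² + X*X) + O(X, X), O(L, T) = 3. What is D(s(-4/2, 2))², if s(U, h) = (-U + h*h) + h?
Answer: 17161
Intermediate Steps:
s(U, h) = h + h² - U (s(U, h) = (-U + h²) + h = (h² - U) + h = h + h² - U)
D(X) = 3 + 2*X² (D(X) = (X² + X*X) + 3 = (X² + X²) + 3 = 2*X² + 3 = 3 + 2*X²)
D(s(-4/2, 2))² = (3 + 2*(2 + 2² - (-4)/2)²)² = (3 + 2*(2 + 4 - (-4)/2)²)² = (3 + 2*(2 + 4 - 1*(-2))²)² = (3 + 2*(2 + 4 + 2)²)² = (3 + 2*8²)² = (3 + 2*64)² = (3 + 128)² = 131² = 17161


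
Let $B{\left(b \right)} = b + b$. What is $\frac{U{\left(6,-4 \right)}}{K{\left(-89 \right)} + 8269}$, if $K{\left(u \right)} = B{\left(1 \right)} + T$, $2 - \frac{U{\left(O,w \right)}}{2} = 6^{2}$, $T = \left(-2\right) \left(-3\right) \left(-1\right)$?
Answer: $- \frac{68}{8265} \approx -0.0082275$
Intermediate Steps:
$T = -6$ ($T = 6 \left(-1\right) = -6$)
$B{\left(b \right)} = 2 b$
$U{\left(O,w \right)} = -68$ ($U{\left(O,w \right)} = 4 - 2 \cdot 6^{2} = 4 - 72 = -68$)
$K{\left(u \right)} = -4$ ($K{\left(u \right)} = 2 \cdot 1 - 6 = 2 - 6 = -4$)
$\frac{U{\left(6,-4 \right)}}{K{\left(-89 \right)} + 8269} = - \frac{68}{-4 + 8269} = - \frac{68}{8265}$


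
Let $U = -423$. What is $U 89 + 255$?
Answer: $-37392$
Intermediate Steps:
$U 89 + 255 = \left(-423\right) 89 + 255 = -37647 + 255 = -37392$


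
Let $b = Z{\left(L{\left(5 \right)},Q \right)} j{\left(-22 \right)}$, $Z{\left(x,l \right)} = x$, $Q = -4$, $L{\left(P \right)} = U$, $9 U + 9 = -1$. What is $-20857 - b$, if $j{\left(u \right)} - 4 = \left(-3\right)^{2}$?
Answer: $- \frac{187583}{9} \approx -20843.0$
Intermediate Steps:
$j{\left(u \right)} = 13$ ($j{\left(u \right)} = 4 + \left(-3\right)^{2} = 4 + 9 = 13$)
$U = - \frac{10}{9}$ ($U = -1 + \frac{1}{9} \left(-1\right) = -1 - \frac{1}{9} = - \frac{10}{9} \approx -1.1111$)
$L{\left(P \right)} = - \frac{10}{9}$
$b = - \frac{130}{9}$ ($b = \left(- \frac{10}{9}\right) 13 = - \frac{130}{9} \approx -14.444$)
$-20857 - b = -20857 - - \frac{130}{9} = -20857 + \frac{130}{9} = - \frac{187583}{9}$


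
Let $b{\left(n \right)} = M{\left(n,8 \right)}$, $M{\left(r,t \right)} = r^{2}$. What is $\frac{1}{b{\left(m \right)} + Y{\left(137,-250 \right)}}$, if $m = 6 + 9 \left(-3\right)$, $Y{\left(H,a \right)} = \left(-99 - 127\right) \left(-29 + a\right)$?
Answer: $\frac{1}{63495} \approx 1.5749 \cdot 10^{-5}$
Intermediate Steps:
$Y{\left(H,a \right)} = 6554 - 226 a$ ($Y{\left(H,a \right)} = - 226 \left(-29 + a\right) = 6554 - 226 a$)
$m = -21$ ($m = 6 - 27 = -21$)
$b{\left(n \right)} = n^{2}$
$\frac{1}{b{\left(m \right)} + Y{\left(137,-250 \right)}} = \frac{1}{\left(-21\right)^{2} + \left(6554 - -56500\right)} = \frac{1}{441 + \left(6554 + 56500\right)} = \frac{1}{441 + 63054} = \frac{1}{63495}$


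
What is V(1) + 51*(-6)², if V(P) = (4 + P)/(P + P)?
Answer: 3677/2 ≈ 1838.5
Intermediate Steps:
V(P) = (4 + P)/(2*P) (V(P) = (4 + P)/((2*P)) = (4 + P)*(1/(2*P)) = (4 + P)/(2*P))
V(1) + 51*(-6)² = (½)*(4 + 1)/1 + 51*(-6)² = (½)*1*5 + 51*36 = 5/2 + 1836 = 3677/2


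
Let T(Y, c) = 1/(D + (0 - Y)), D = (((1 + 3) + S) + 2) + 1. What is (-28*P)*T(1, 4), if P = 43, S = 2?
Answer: -301/2 ≈ -150.50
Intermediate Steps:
D = 9 (D = (((1 + 3) + 2) + 2) + 1 = ((4 + 2) + 2) + 1 = (6 + 2) + 1 = 8 + 1 = 9)
T(Y, c) = 1/(9 - Y) (T(Y, c) = 1/(9 + (0 - Y)) = 1/(9 - Y))
(-28*P)*T(1, 4) = (-28*43)*(-1/(-9 + 1)) = -(-1204)/(-8) = -(-1204)*(-1)/8 = -1204*⅛ = -301/2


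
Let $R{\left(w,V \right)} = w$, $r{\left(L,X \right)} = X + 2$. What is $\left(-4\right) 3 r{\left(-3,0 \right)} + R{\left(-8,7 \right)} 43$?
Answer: $-368$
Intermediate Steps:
$r{\left(L,X \right)} = 2 + X$
$\left(-4\right) 3 r{\left(-3,0 \right)} + R{\left(-8,7 \right)} 43 = \left(-4\right) 3 \left(2 + 0\right) - 344 = \left(-12\right) 2 - 344 = -24 - 344 = -368$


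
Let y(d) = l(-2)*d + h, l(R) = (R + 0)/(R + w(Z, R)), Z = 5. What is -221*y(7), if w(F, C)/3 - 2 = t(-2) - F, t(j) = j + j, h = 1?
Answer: -8177/23 ≈ -355.52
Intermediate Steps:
t(j) = 2*j
w(F, C) = -6 - 3*F (w(F, C) = 6 + 3*(2*(-2) - F) = 6 + 3*(-4 - F) = 6 + (-12 - 3*F) = -6 - 3*F)
l(R) = R/(-21 + R) (l(R) = (R + 0)/(R + (-6 - 3*5)) = R/(R + (-6 - 15)) = R/(R - 21) = R/(-21 + R))
y(d) = 1 + 2*d/23 (y(d) = (-2/(-21 - 2))*d + 1 = (-2/(-23))*d + 1 = (-2*(-1/23))*d + 1 = 2*d/23 + 1 = 1 + 2*d/23)
-221*y(7) = -221*(1 + (2/23)*7) = -221*(1 + 14/23) = -221*37/23 = -8177/23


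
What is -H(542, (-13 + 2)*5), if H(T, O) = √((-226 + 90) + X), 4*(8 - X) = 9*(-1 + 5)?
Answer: -I*√137 ≈ -11.705*I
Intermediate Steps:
X = -1 (X = 8 - 9*(-1 + 5)/4 = 8 - 9*4/4 = 8 - ¼*36 = 8 - 9 = -1)
H(T, O) = I*√137 (H(T, O) = √((-226 + 90) - 1) = √(-136 - 1) = √(-137) = I*√137)
-H(542, (-13 + 2)*5) = -I*√137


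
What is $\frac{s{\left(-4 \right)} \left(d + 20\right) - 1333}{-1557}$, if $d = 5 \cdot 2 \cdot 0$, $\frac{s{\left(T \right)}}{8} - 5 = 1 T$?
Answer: $\frac{391}{519} \approx 0.75337$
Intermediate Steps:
$s{\left(T \right)} = 40 + 8 T$ ($s{\left(T \right)} = 40 + 8 \cdot 1 T = 40 + 8 T$)
$d = 0$ ($d = 10 \cdot 0 = 0$)
$\frac{s{\left(-4 \right)} \left(d + 20\right) - 1333}{-1557} = \frac{\left(40 + 8 \left(-4\right)\right) \left(0 + 20\right) - 1333}{-1557} = \left(\left(40 - 32\right) 20 - 1333\right) \left(- \frac{1}{1557}\right) = \left(8 \cdot 20 - 1333\right) \left(- \frac{1}{1557}\right) = \left(160 - 1333\right) \left(- \frac{1}{1557}\right) = \left(-1173\right) \left(- \frac{1}{1557}\right) = \frac{391}{519}$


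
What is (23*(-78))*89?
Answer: -159666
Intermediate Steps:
(23*(-78))*89 = -1794*89 = -159666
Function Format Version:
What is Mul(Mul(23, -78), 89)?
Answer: -159666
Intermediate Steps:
Mul(Mul(23, -78), 89) = Mul(-1794, 89) = -159666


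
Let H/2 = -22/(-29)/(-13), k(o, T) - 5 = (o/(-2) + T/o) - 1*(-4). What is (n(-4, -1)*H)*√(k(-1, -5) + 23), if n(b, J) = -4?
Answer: 440*√6/377 ≈ 2.8588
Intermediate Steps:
k(o, T) = 9 - o/2 + T/o (k(o, T) = 5 + ((o/(-2) + T/o) - 1*(-4)) = 5 + ((o*(-½) + T/o) + 4) = 5 + ((-o/2 + T/o) + 4) = 5 + (4 - o/2 + T/o) = 9 - o/2 + T/o)
H = -44/377 (H = 2*(-22/(-29)/(-13)) = 2*(-22*(-1/29)*(-1/13)) = 2*((22/29)*(-1/13)) = 2*(-22/377) = -44/377 ≈ -0.11671)
(n(-4, -1)*H)*√(k(-1, -5) + 23) = (-4*(-44/377))*√((9 - ½*(-1) - 5/(-1)) + 23) = 176*√((9 + ½ - 5*(-1)) + 23)/377 = 176*√((9 + ½ + 5) + 23)/377 = 176*√(29/2 + 23)/377 = 176*√(75/2)/377 = 176*(5*√6/2)/377 = 440*√6/377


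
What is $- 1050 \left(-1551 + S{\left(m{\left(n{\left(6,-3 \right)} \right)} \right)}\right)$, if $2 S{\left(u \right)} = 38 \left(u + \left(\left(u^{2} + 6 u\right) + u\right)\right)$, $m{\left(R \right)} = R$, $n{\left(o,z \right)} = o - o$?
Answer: $1628550$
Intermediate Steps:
$n{\left(o,z \right)} = 0$
$S{\left(u \right)} = 19 u^{2} + 152 u$ ($S{\left(u \right)} = \frac{38 \left(u + \left(\left(u^{2} + 6 u\right) + u\right)\right)}{2} = \frac{38 \left(u + \left(u^{2} + 7 u\right)\right)}{2} = \frac{38 \left(u^{2} + 8 u\right)}{2} = \frac{38 u^{2} + 304 u}{2} = 19 u^{2} + 152 u$)
$- 1050 \left(-1551 + S{\left(m{\left(n{\left(6,-3 \right)} \right)} \right)}\right) = - 1050 \left(-1551 + 19 \cdot 0 \left(8 + 0\right)\right) = - 1050 \left(-1551 + 19 \cdot 0 \cdot 8\right) = - 1050 \left(-1551 + 0\right) = \left(-1050\right) \left(-1551\right) = 1628550$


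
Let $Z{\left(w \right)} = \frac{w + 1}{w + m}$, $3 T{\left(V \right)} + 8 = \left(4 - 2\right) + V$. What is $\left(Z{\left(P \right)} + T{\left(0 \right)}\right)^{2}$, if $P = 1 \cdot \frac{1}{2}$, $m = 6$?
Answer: $\frac{529}{169} \approx 3.1302$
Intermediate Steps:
$T{\left(V \right)} = -2 + \frac{V}{3}$ ($T{\left(V \right)} = - \frac{8}{3} + \frac{\left(4 - 2\right) + V}{3} = - \frac{8}{3} + \frac{2 + V}{3} = - \frac{8}{3} + \left(\frac{2}{3} + \frac{V}{3}\right) = -2 + \frac{V}{3}$)
$P = \frac{1}{2}$ ($P = 1 \cdot \frac{1}{2} = \frac{1}{2} \approx 0.5$)
$Z{\left(w \right)} = \frac{1 + w}{6 + w}$ ($Z{\left(w \right)} = \frac{w + 1}{w + 6} = \frac{1 + w}{6 + w}$)
$\left(Z{\left(P \right)} + T{\left(0 \right)}\right)^{2} = \left(\frac{1 + \frac{1}{2}}{6 + \frac{1}{2}} + \left(-2 + \frac{1}{3} \cdot 0\right)\right)^{2} = \left(\frac{1}{\frac{13}{2}} \cdot \frac{3}{2} + \left(-2 + 0\right)\right)^{2} = \left(\frac{2}{13} \cdot \frac{3}{2} - 2\right)^{2} = \left(\frac{3}{13} - 2\right)^{2} = \left(- \frac{23}{13}\right)^{2} = \frac{529}{169}$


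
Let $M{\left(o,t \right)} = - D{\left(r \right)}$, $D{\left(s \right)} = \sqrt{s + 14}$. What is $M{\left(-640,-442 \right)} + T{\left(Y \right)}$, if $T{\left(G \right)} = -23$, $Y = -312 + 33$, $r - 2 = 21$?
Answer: $-23 - \sqrt{37} \approx -29.083$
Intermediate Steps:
$r = 23$ ($r = 2 + 21 = 23$)
$D{\left(s \right)} = \sqrt{14 + s}$
$Y = -279$
$M{\left(o,t \right)} = - \sqrt{37}$ ($M{\left(o,t \right)} = - \sqrt{14 + 23} = - \sqrt{37}$)
$M{\left(-640,-442 \right)} + T{\left(Y \right)} = - \sqrt{37} - 23 = -23 - \sqrt{37}$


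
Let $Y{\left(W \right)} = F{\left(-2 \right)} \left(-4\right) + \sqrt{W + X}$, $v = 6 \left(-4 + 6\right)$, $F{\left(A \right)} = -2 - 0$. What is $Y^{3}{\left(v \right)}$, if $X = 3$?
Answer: $\left(8 + \sqrt{15}\right)^{3} \approx 1673.7$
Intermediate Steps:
$F{\left(A \right)} = -2$ ($F{\left(A \right)} = -2 + 0 = -2$)
$v = 12$ ($v = 6 \cdot 2 = 12$)
$Y{\left(W \right)} = 8 + \sqrt{3 + W}$ ($Y{\left(W \right)} = \left(-2\right) \left(-4\right) + \sqrt{W + 3} = 8 + \sqrt{3 + W}$)
$Y^{3}{\left(v \right)} = \left(8 + \sqrt{3 + 12}\right)^{3} = \left(8 + \sqrt{15}\right)^{3}$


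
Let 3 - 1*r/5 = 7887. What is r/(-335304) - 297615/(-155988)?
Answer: 490465495/242145372 ≈ 2.0255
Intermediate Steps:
r = -39420 (r = 15 - 5*7887 = 15 - 39435 = -39420)
r/(-335304) - 297615/(-155988) = -39420/(-335304) - 297615/(-155988) = -39420*(-1/335304) - 297615*(-1/155988) = 1095/9314 + 99205/51996 = 490465495/242145372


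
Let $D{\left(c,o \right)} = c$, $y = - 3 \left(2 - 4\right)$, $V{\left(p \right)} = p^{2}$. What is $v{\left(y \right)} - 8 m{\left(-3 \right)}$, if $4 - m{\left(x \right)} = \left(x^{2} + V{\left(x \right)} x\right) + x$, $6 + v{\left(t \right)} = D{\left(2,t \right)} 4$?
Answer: $-198$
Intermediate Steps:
$y = 6$ ($y = \left(-3\right) \left(-2\right) = 6$)
$v{\left(t \right)} = 2$ ($v{\left(t \right)} = -6 + 2 \cdot 4 = -6 + 8 = 2$)
$m{\left(x \right)} = 4 - x - x^{2} - x^{3}$ ($m{\left(x \right)} = 4 - \left(\left(x^{2} + x^{2} x\right) + x\right) = 4 - \left(\left(x^{2} + x^{3}\right) + x\right) = 4 - \left(x + x^{2} + x^{3}\right) = 4 - x - x^{2} - x^{3}$)
$v{\left(y \right)} - 8 m{\left(-3 \right)} = 2 - 8 \left(4 - -3 - \left(-3\right)^{2} - \left(-3\right)^{3}\right) = 2 - 8 \left(4 + 3 - 9 - -27\right) = 2 - 8 \left(4 + 3 - 9 + 27\right) = 2 - 200 = -198$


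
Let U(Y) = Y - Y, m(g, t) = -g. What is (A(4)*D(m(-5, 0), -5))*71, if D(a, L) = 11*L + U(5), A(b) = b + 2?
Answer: -23430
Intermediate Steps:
A(b) = 2 + b
U(Y) = 0
D(a, L) = 11*L (D(a, L) = 11*L + 0 = 11*L)
(A(4)*D(m(-5, 0), -5))*71 = ((2 + 4)*(11*(-5)))*71 = (6*(-55))*71 = -330*71 = -23430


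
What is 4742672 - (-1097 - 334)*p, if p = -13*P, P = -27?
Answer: 5244953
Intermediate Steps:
p = 351 (p = -13*(-27) = 351)
4742672 - (-1097 - 334)*p = 4742672 - (-1097 - 334)*351 = 4742672 - (-1431)*351 = 4742672 - 1*(-502281) = 4742672 + 502281 = 5244953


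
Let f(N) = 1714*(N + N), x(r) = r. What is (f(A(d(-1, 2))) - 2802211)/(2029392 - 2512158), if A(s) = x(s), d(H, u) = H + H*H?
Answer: 2802211/482766 ≈ 5.8045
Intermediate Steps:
d(H, u) = H + H²
A(s) = s
f(N) = 3428*N (f(N) = 1714*(2*N) = 3428*N)
(f(A(d(-1, 2))) - 2802211)/(2029392 - 2512158) = (3428*(-(1 - 1)) - 2802211)/(2029392 - 2512158) = (3428*(-1*0) - 2802211)/(-482766) = (3428*0 - 2802211)*(-1/482766) = (0 - 2802211)*(-1/482766) = -2802211*(-1/482766) = 2802211/482766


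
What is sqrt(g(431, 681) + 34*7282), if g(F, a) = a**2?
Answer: sqrt(711349) ≈ 843.42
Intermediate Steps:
sqrt(g(431, 681) + 34*7282) = sqrt(681**2 + 34*7282) = sqrt(463761 + 247588) = sqrt(711349)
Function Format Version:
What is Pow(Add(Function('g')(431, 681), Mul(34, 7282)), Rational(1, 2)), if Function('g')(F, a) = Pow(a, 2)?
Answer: Pow(711349, Rational(1, 2)) ≈ 843.42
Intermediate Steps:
Pow(Add(Function('g')(431, 681), Mul(34, 7282)), Rational(1, 2)) = Pow(Add(Pow(681, 2), Mul(34, 7282)), Rational(1, 2)) = Pow(Add(463761, 247588), Rational(1, 2)) = Pow(711349, Rational(1, 2))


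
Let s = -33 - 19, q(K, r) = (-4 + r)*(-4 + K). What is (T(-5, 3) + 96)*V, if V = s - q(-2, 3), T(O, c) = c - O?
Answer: -6032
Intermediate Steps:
q(K, r) = (-4 + K)*(-4 + r)
s = -52
V = -58 (V = -52 - (16 - 4*(-2) - 4*3 - 2*3) = -52 - (16 + 8 - 12 - 6) = -52 - 1*6 = -52 - 6 = -58)
(T(-5, 3) + 96)*V = ((3 - 1*(-5)) + 96)*(-58) = ((3 + 5) + 96)*(-58) = (8 + 96)*(-58) = 104*(-58) = -6032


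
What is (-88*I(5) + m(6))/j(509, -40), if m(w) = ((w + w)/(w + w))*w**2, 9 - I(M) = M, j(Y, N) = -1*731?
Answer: 316/731 ≈ 0.43228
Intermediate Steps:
j(Y, N) = -731
I(M) = 9 - M
m(w) = w**2 (m(w) = ((2*w)/((2*w)))*w**2 = ((2*w)*(1/(2*w)))*w**2 = 1*w**2 = w**2)
(-88*I(5) + m(6))/j(509, -40) = (-88*(9 - 1*5) + 6**2)/(-731) = (-88*(9 - 5) + 36)*(-1/731) = (-88*4 + 36)*(-1/731) = (-352 + 36)*(-1/731) = -316*(-1/731) = 316/731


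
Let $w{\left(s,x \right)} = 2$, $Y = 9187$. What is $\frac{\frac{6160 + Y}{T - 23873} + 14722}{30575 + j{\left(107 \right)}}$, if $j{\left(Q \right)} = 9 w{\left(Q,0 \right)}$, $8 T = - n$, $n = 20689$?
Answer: $\frac{3116127130}{6475712089} \approx 0.4812$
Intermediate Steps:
$T = - \frac{20689}{8}$ ($T = \frac{\left(-1\right) 20689}{8} = \frac{1}{8} \left(-20689\right) = - \frac{20689}{8} \approx -2586.1$)
$j{\left(Q \right)} = 18$ ($j{\left(Q \right)} = 9 \cdot 2 = 18$)
$\frac{\frac{6160 + Y}{T - 23873} + 14722}{30575 + j{\left(107 \right)}} = \frac{\frac{6160 + 9187}{- \frac{20689}{8} - 23873} + 14722}{30575 + 18} = \frac{\frac{15347}{- \frac{211673}{8}} + 14722}{30593} = \left(15347 \left(- \frac{8}{211673}\right) + 14722\right) \frac{1}{30593} = \left(- \frac{122776}{211673} + 14722\right) \frac{1}{30593} = \frac{3116127130}{211673} \cdot \frac{1}{30593} = \frac{3116127130}{6475712089}$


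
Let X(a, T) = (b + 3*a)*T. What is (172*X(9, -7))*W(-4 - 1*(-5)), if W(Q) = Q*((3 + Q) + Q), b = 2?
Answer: -174580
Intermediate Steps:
X(a, T) = T*(2 + 3*a) (X(a, T) = (2 + 3*a)*T = T*(2 + 3*a))
W(Q) = Q*(3 + 2*Q)
(172*X(9, -7))*W(-4 - 1*(-5)) = (172*(-7*(2 + 3*9)))*((-4 - 1*(-5))*(3 + 2*(-4 - 1*(-5)))) = (172*(-7*(2 + 27)))*((-4 + 5)*(3 + 2*(-4 + 5))) = (172*(-7*29))*(1*(3 + 2*1)) = (172*(-203))*(1*(3 + 2)) = -34916*5 = -174580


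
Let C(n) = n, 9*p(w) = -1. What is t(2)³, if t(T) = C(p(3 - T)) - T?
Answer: -6859/729 ≈ -9.4088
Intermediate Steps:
p(w) = -⅑ (p(w) = (⅑)*(-1) = -⅑)
t(T) = -⅑ - T
t(2)³ = (-⅑ - 1*2)³ = (-⅑ - 2)³ = (-19/9)³ = -6859/729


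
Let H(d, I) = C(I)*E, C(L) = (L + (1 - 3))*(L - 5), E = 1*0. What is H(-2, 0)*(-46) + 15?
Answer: 15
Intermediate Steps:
E = 0
C(L) = (-5 + L)*(-2 + L) (C(L) = (L - 2)*(-5 + L) = (-2 + L)*(-5 + L) = (-5 + L)*(-2 + L))
H(d, I) = 0 (H(d, I) = (10 + I² - 7*I)*0 = 0)
H(-2, 0)*(-46) + 15 = 0*(-46) + 15 = 0 + 15 = 15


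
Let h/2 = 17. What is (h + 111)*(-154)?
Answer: -22330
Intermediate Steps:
h = 34 (h = 2*17 = 34)
(h + 111)*(-154) = (34 + 111)*(-154) = 145*(-154) = -22330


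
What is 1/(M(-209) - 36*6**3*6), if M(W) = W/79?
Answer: -79/3686033 ≈ -2.1432e-5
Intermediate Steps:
M(W) = W/79 (M(W) = W*(1/79) = W/79)
1/(M(-209) - 36*6**3*6) = 1/((1/79)*(-209) - 36*6**3*6) = 1/(-209/79 - 36*216*6) = 1/(-209/79 - 7776*6) = 1/(-209/79 - 46656) = 1/(-3686033/79) = -79/3686033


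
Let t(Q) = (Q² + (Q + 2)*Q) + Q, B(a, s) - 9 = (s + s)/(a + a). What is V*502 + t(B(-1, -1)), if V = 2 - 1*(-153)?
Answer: 78040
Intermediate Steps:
B(a, s) = 9 + s/a (B(a, s) = 9 + (s + s)/(a + a) = 9 + (2*s)/((2*a)) = 9 + (2*s)*(1/(2*a)) = 9 + s/a)
t(Q) = Q + Q² + Q*(2 + Q) (t(Q) = (Q² + (2 + Q)*Q) + Q = (Q² + Q*(2 + Q)) + Q = Q + Q² + Q*(2 + Q))
V = 155 (V = 2 + 153 = 155)
V*502 + t(B(-1, -1)) = 155*502 + (9 - 1/(-1))*(3 + 2*(9 - 1/(-1))) = 77810 + (9 - 1*(-1))*(3 + 2*(9 - 1*(-1))) = 77810 + (9 + 1)*(3 + 2*(9 + 1)) = 77810 + 10*(3 + 2*10) = 77810 + 10*(3 + 20) = 77810 + 10*23 = 77810 + 230 = 78040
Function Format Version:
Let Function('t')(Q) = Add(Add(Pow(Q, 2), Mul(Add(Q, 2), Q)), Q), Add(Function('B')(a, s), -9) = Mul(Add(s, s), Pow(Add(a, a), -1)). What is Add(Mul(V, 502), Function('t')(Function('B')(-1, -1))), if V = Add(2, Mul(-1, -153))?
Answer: 78040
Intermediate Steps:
Function('B')(a, s) = Add(9, Mul(s, Pow(a, -1))) (Function('B')(a, s) = Add(9, Mul(Add(s, s), Pow(Add(a, a), -1))) = Add(9, Mul(Mul(2, s), Pow(Mul(2, a), -1))) = Add(9, Mul(Mul(2, s), Mul(Rational(1, 2), Pow(a, -1)))) = Add(9, Mul(s, Pow(a, -1))))
Function('t')(Q) = Add(Q, Pow(Q, 2), Mul(Q, Add(2, Q))) (Function('t')(Q) = Add(Add(Pow(Q, 2), Mul(Add(2, Q), Q)), Q) = Add(Add(Pow(Q, 2), Mul(Q, Add(2, Q))), Q) = Add(Q, Pow(Q, 2), Mul(Q, Add(2, Q))))
V = 155 (V = Add(2, 153) = 155)
Add(Mul(V, 502), Function('t')(Function('B')(-1, -1))) = Add(Mul(155, 502), Mul(Add(9, Mul(-1, Pow(-1, -1))), Add(3, Mul(2, Add(9, Mul(-1, Pow(-1, -1))))))) = Add(77810, Mul(Add(9, Mul(-1, -1)), Add(3, Mul(2, Add(9, Mul(-1, -1)))))) = Add(77810, Mul(Add(9, 1), Add(3, Mul(2, Add(9, 1))))) = Add(77810, Mul(10, Add(3, Mul(2, 10)))) = Add(77810, Mul(10, Add(3, 20))) = Add(77810, Mul(10, 23)) = Add(77810, 230) = 78040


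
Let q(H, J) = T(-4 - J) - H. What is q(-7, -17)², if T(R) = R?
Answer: 400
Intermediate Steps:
q(H, J) = -4 - H - J (q(H, J) = (-4 - J) - H = -4 - H - J)
q(-7, -17)² = (-4 - 1*(-7) - 1*(-17))² = (-4 + 7 + 17)² = 20² = 400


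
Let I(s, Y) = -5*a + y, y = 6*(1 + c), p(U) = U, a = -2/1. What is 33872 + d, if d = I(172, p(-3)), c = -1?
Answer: 33882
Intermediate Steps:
a = -2 (a = -2*1 = -2)
y = 0 (y = 6*(1 - 1) = 6*0 = 0)
I(s, Y) = 10 (I(s, Y) = -5*(-2) + 0 = 10 + 0 = 10)
d = 10
33872 + d = 33872 + 10 = 33882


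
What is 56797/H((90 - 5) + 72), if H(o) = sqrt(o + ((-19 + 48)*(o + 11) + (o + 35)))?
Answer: 56797*sqrt(5221)/5221 ≈ 786.05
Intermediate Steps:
H(o) = sqrt(354 + 31*o) (H(o) = sqrt(o + (29*(11 + o) + (35 + o))) = sqrt(o + ((319 + 29*o) + (35 + o))) = sqrt(o + (354 + 30*o)) = sqrt(354 + 31*o))
56797/H((90 - 5) + 72) = 56797/(sqrt(354 + 31*((90 - 5) + 72))) = 56797/(sqrt(354 + 31*(85 + 72))) = 56797/(sqrt(354 + 31*157)) = 56797/(sqrt(354 + 4867)) = 56797/(sqrt(5221)) = 56797*(sqrt(5221)/5221) = 56797*sqrt(5221)/5221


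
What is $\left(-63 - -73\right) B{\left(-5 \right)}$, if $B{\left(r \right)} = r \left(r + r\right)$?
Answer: $500$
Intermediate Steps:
$B{\left(r \right)} = 2 r^{2}$ ($B{\left(r \right)} = r 2 r = 2 r^{2}$)
$\left(-63 - -73\right) B{\left(-5 \right)} = \left(-63 - -73\right) 2 \left(-5\right)^{2} = \left(-63 + 73\right) 2 \cdot 25 = 10 \cdot 50 = 500$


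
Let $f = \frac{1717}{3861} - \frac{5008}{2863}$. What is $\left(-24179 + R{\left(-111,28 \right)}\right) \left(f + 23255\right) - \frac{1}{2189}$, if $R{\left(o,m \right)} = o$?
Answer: $- \frac{177498906490682999}{314250651} \approx -5.6483 \cdot 10^{8}$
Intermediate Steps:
$f = - \frac{14420117}{11054043}$ ($f = 1717 \cdot \frac{1}{3861} - \frac{5008}{2863} = \frac{1717}{3861} - \frac{5008}{2863} = - \frac{14420117}{11054043} \approx -1.3045$)
$\left(-24179 + R{\left(-111,28 \right)}\right) \left(f + 23255\right) - \frac{1}{2189} = \left(-24179 - 111\right) \left(- \frac{14420117}{11054043} + 23255\right) - \frac{1}{2189} = \left(-24290\right) \frac{257047349848}{11054043} - \frac{1}{2189} = - \frac{891954303972560}{1579149} - \frac{1}{2189} = - \frac{177498906490682999}{314250651}$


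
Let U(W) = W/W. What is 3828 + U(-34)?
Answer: 3829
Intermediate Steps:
U(W) = 1
3828 + U(-34) = 3828 + 1 = 3829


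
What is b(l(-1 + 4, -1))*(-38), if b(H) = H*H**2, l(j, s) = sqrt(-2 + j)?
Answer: -38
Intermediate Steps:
b(H) = H**3
b(l(-1 + 4, -1))*(-38) = (sqrt(-2 + (-1 + 4)))**3*(-38) = (sqrt(-2 + 3))**3*(-38) = (sqrt(1))**3*(-38) = 1**3*(-38) = 1*(-38) = -38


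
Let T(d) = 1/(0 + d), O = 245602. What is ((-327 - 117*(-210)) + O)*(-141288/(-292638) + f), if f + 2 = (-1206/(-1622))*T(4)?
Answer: -56839987004085/158219612 ≈ -3.5925e+5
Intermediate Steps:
T(d) = 1/d
f = -5885/3244 (f = -2 - 1206/(-1622)/4 = -2 - 1206*(-1/1622)*(¼) = -2 + (603/811)*(¼) = -2 + 603/3244 = -5885/3244 ≈ -1.8141)
((-327 - 117*(-210)) + O)*(-141288/(-292638) + f) = ((-327 - 117*(-210)) + 245602)*(-141288/(-292638) - 5885/3244) = ((-327 + 24570) + 245602)*(-141288*(-1/292638) - 5885/3244) = (24243 + 245602)*(23548/48773 - 5885/3244) = 269845*(-210639393/158219612) = -56839987004085/158219612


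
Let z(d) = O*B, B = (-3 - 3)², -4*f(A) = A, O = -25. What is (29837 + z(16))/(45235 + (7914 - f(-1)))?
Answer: 115748/212595 ≈ 0.54445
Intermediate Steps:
f(A) = -A/4
B = 36 (B = (-6)² = 36)
z(d) = -900 (z(d) = -25*36 = -900)
(29837 + z(16))/(45235 + (7914 - f(-1))) = (29837 - 900)/(45235 + (7914 - (-1)*(-1)/4)) = 28937/(45235 + (7914 - 1*¼)) = 28937/(45235 + (7914 - ¼)) = 28937/(45235 + 31655/4) = 28937/(212595/4) = 28937*(4/212595) = 115748/212595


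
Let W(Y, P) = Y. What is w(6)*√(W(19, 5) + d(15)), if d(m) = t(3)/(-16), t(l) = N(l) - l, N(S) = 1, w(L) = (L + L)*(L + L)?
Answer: 108*√34 ≈ 629.74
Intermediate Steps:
w(L) = 4*L² (w(L) = (2*L)*(2*L) = 4*L²)
t(l) = 1 - l
d(m) = ⅛ (d(m) = (1 - 1*3)/(-16) = (1 - 3)*(-1/16) = -2*(-1/16) = ⅛)
w(6)*√(W(19, 5) + d(15)) = (4*6²)*√(19 + ⅛) = (4*36)*√(153/8) = 144*(3*√34/4) = 108*√34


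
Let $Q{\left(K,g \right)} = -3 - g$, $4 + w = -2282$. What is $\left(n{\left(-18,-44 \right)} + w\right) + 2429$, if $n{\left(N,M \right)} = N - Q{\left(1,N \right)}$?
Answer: $110$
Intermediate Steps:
$w = -2286$ ($w = -4 - 2282 = -2286$)
$n{\left(N,M \right)} = 3 + 2 N$ ($n{\left(N,M \right)} = N - \left(-3 - N\right) = N + \left(3 + N\right) = 3 + 2 N$)
$\left(n{\left(-18,-44 \right)} + w\right) + 2429 = \left(\left(3 + 2 \left(-18\right)\right) - 2286\right) + 2429 = \left(\left(3 - 36\right) - 2286\right) + 2429 = \left(-33 - 2286\right) + 2429 = -2319 + 2429 = 110$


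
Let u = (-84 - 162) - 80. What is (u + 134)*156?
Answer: -29952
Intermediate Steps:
u = -326 (u = -246 - 80 = -326)
(u + 134)*156 = (-326 + 134)*156 = -192*156 = -29952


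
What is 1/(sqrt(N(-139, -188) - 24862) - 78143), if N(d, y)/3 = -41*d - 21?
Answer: -78143/6106336277 - 2*I*sqrt(1957)/6106336277 ≈ -1.2797e-5 - 1.4489e-8*I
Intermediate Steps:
N(d, y) = -63 - 123*d (N(d, y) = 3*(-41*d - 21) = 3*(-21 - 41*d) = -63 - 123*d)
1/(sqrt(N(-139, -188) - 24862) - 78143) = 1/(sqrt((-63 - 123*(-139)) - 24862) - 78143) = 1/(sqrt((-63 + 17097) - 24862) - 78143) = 1/(sqrt(17034 - 24862) - 78143) = 1/(sqrt(-7828) - 78143) = 1/(2*I*sqrt(1957) - 78143) = 1/(-78143 + 2*I*sqrt(1957))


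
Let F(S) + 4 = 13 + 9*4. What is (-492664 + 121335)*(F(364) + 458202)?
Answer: -170160400263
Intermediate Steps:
F(S) = 45 (F(S) = -4 + (13 + 9*4) = -4 + (13 + 36) = -4 + 49 = 45)
(-492664 + 121335)*(F(364) + 458202) = (-492664 + 121335)*(45 + 458202) = -371329*458247 = -170160400263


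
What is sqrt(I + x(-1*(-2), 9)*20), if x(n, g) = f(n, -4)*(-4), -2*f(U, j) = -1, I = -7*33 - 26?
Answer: 3*I*sqrt(33) ≈ 17.234*I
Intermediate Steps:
I = -257 (I = -231 - 26 = -257)
f(U, j) = 1/2 (f(U, j) = -1/2*(-1) = 1/2)
x(n, g) = -2 (x(n, g) = (1/2)*(-4) = -2)
sqrt(I + x(-1*(-2), 9)*20) = sqrt(-257 - 2*20) = sqrt(-257 - 40) = sqrt(-297) = 3*I*sqrt(33)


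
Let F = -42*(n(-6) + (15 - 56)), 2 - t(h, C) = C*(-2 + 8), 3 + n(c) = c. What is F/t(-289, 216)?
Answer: -1050/647 ≈ -1.6229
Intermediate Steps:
n(c) = -3 + c
t(h, C) = 2 - 6*C (t(h, C) = 2 - C*(-2 + 8) = 2 - C*6 = 2 - 6*C)
F = 2100 (F = -42*((-3 - 6) + (15 - 56)) = -42*(-9 - 41) = -42*(-50) = 2100)
F/t(-289, 216) = 2100/(2 - 6*216) = 2100/(2 - 1296) = 2100/(-1294) = 2100*(-1/1294) = -1050/647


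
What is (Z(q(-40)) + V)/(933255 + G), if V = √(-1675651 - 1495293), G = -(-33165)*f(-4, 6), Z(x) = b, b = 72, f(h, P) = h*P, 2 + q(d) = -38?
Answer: 8/15255 + 8*I*√49546/137295 ≈ 0.00052442 + 0.01297*I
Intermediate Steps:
q(d) = -40 (q(d) = -2 - 38 = -40)
f(h, P) = P*h
Z(x) = 72
G = -795960 (G = -(-33165)*6*(-4) = -(-33165)*(-24) = -6633*120 = -795960)
V = 8*I*√49546 (V = √(-3170944) = 8*I*√49546 ≈ 1780.7*I)
(Z(q(-40)) + V)/(933255 + G) = (72 + 8*I*√49546)/(933255 - 795960) = (72 + 8*I*√49546)/137295 = (72 + 8*I*√49546)*(1/137295) = 8/15255 + 8*I*√49546/137295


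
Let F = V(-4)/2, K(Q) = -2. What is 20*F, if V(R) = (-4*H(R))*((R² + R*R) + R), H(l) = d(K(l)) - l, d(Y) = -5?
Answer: 1120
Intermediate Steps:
H(l) = -5 - l
V(R) = (20 + 4*R)*(R + 2*R²) (V(R) = (-4*(-5 - R))*((R² + R*R) + R) = (20 + 4*R)*((R² + R²) + R) = (20 + 4*R)*(2*R² + R) = (20 + 4*R)*(R + 2*R²))
F = 56 (F = (4*(-4)*(1 + 2*(-4))*(5 - 4))/2 = (4*(-4)*(1 - 8)*1)*(½) = (4*(-4)*(-7)*1)*(½) = 112*(½) = 56)
20*F = 20*56 = 1120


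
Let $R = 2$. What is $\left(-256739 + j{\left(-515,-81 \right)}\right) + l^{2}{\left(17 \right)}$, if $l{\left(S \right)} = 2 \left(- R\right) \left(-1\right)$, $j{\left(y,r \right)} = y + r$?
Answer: $-257319$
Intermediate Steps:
$j{\left(y,r \right)} = r + y$
$l{\left(S \right)} = 4$ ($l{\left(S \right)} = 2 \left(\left(-1\right) 2\right) \left(-1\right) = 2 \left(-2\right) \left(-1\right) = \left(-4\right) \left(-1\right) = 4$)
$\left(-256739 + j{\left(-515,-81 \right)}\right) + l^{2}{\left(17 \right)} = \left(-256739 - 596\right) + 4^{2} = \left(-256739 - 596\right) + 16 = -257335 + 16 = -257319$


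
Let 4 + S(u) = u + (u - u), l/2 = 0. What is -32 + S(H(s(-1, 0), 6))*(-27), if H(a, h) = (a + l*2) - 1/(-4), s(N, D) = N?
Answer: 385/4 ≈ 96.250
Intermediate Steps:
l = 0 (l = 2*0 = 0)
H(a, h) = ¼ + a (H(a, h) = (a + 0*2) - 1/(-4) = (a + 0) - 1*(-¼) = a + ¼ = ¼ + a)
S(u) = -4 + u (S(u) = -4 + (u + (u - u)) = -4 + (u + 0) = -4 + u)
-32 + S(H(s(-1, 0), 6))*(-27) = -32 + (-4 + (¼ - 1))*(-27) = -32 + (-4 - ¾)*(-27) = -32 - 19/4*(-27) = -32 + 513/4 = 385/4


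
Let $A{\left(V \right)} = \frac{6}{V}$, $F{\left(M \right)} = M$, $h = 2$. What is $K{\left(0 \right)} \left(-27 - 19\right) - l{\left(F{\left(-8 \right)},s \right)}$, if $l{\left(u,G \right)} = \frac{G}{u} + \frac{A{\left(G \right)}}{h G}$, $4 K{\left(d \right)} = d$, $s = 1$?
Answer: $- \frac{23}{8} \approx -2.875$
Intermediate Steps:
$K{\left(d \right)} = \frac{d}{4}$
$l{\left(u,G \right)} = \frac{3}{G^{2}} + \frac{G}{u}$ ($l{\left(u,G \right)} = \frac{G}{u} + \frac{6 \frac{1}{G}}{2 G} = \frac{G}{u} + \frac{6}{G} \frac{1}{2 G} = \frac{G}{u} + \frac{3}{G^{2}} = \frac{3}{G^{2}} + \frac{G}{u}$)
$K{\left(0 \right)} \left(-27 - 19\right) - l{\left(F{\left(-8 \right)},s \right)} = \frac{1}{4} \cdot 0 \left(-27 - 19\right) - \left(3 \cdot 1^{-2} + 1 \frac{1}{-8}\right) = 0 \left(-46\right) - \left(3 \cdot 1 + 1 \left(- \frac{1}{8}\right)\right) = 0 - \left(3 - \frac{1}{8}\right) = 0 - \frac{23}{8} = - \frac{23}{8}$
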